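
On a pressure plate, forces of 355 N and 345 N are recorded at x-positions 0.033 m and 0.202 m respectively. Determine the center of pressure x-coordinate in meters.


COP_x = (F1*x1 + F2*x2) / (F1 + F2)
COP_x = (355*0.033 + 345*0.202) / (355 + 345)
Numerator = 81.4050
Denominator = 700
COP_x = 0.1163


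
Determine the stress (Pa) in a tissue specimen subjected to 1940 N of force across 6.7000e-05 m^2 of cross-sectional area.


stress = F / A
stress = 1940 / 6.7000e-05
stress = 2.8955e+07


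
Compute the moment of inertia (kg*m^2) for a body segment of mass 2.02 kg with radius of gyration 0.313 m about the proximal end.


I = m * k^2
I = 2.02 * 0.313^2
k^2 = 0.0980
I = 0.1979


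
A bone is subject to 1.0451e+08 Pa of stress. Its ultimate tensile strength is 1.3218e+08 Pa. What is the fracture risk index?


FRI = applied / ultimate
FRI = 1.0451e+08 / 1.3218e+08
FRI = 0.7907


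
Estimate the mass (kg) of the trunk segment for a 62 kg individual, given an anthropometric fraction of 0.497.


m_segment = body_mass * fraction
m_segment = 62 * 0.497
m_segment = 30.8140


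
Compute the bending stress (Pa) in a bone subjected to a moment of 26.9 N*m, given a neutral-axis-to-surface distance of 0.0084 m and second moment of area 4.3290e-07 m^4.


sigma = M * c / I
sigma = 26.9 * 0.0084 / 4.3290e-07
M * c = 0.2260
sigma = 521968.1220


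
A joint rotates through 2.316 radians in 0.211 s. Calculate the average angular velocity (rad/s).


omega = delta_theta / delta_t
omega = 2.316 / 0.211
omega = 10.9763


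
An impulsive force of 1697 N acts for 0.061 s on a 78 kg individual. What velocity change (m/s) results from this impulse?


J = F * dt = 1697 * 0.061 = 103.5170 N*s
delta_v = J / m
delta_v = 103.5170 / 78
delta_v = 1.3271


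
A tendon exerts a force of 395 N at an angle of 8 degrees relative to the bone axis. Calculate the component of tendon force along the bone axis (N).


F_eff = F_tendon * cos(theta)
theta = 8 deg = 0.1396 rad
cos(theta) = 0.9903
F_eff = 395 * 0.9903
F_eff = 391.1559


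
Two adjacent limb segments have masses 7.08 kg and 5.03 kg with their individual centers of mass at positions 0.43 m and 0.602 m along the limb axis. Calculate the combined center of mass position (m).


COM = (m1*x1 + m2*x2) / (m1 + m2)
COM = (7.08*0.43 + 5.03*0.602) / (7.08 + 5.03)
Numerator = 6.0725
Denominator = 12.1100
COM = 0.5014


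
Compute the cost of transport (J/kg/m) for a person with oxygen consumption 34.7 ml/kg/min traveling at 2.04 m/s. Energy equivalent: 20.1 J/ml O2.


Power per kg = VO2 * 20.1 / 60
Power per kg = 34.7 * 20.1 / 60 = 11.6245 W/kg
Cost = power_per_kg / speed
Cost = 11.6245 / 2.04
Cost = 5.6983


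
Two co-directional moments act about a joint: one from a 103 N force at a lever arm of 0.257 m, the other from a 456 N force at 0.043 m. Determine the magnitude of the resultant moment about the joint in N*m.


M = F1 * d1 + F2 * d2
M = 103 * 0.257 + 456 * 0.043
M = 26.4710 + 19.6080
M = 46.0790


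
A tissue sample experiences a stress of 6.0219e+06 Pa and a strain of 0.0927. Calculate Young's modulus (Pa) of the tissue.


E = stress / strain
E = 6.0219e+06 / 0.0927
E = 6.4961e+07


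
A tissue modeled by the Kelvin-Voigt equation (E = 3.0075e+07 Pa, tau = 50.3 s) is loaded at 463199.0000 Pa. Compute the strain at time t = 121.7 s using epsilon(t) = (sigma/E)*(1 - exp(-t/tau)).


epsilon(t) = (sigma/E) * (1 - exp(-t/tau))
sigma/E = 463199.0000 / 3.0075e+07 = 0.0154
exp(-t/tau) = exp(-121.7 / 50.3) = 0.0890
epsilon = 0.0154 * (1 - 0.0890)
epsilon = 0.0140


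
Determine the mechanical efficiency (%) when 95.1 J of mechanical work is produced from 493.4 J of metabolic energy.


eta = (W_mech / E_meta) * 100
eta = (95.1 / 493.4) * 100
ratio = 0.1927
eta = 19.2744


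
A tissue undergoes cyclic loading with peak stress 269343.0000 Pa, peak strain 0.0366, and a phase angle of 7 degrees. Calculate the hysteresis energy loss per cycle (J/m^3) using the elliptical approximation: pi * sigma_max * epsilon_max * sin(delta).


E_loss = pi * sigma_max * epsilon_max * sin(delta)
delta = 7 deg = 0.1222 rad
sin(delta) = 0.1219
E_loss = pi * 269343.0000 * 0.0366 * 0.1219
E_loss = 3774.2540


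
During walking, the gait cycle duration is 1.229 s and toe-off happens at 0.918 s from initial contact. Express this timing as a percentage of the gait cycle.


pct = (event_time / cycle_time) * 100
pct = (0.918 / 1.229) * 100
ratio = 0.7469
pct = 74.6949


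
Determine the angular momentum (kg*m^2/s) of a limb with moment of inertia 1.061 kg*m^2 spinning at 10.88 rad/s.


L = I * omega
L = 1.061 * 10.88
L = 11.5437


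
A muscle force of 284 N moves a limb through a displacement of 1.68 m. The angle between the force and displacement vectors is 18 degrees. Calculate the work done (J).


W = F * d * cos(theta)
theta = 18 deg = 0.3142 rad
cos(theta) = 0.9511
W = 284 * 1.68 * 0.9511
W = 453.7681


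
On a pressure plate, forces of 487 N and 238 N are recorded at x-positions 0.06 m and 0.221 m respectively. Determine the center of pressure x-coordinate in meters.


COP_x = (F1*x1 + F2*x2) / (F1 + F2)
COP_x = (487*0.06 + 238*0.221) / (487 + 238)
Numerator = 81.8180
Denominator = 725
COP_x = 0.1129


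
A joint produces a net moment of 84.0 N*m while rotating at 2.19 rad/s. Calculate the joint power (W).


P = M * omega
P = 84.0 * 2.19
P = 183.9600


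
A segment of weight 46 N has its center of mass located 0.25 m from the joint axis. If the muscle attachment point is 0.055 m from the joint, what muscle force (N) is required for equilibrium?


F_muscle = W * d_load / d_muscle
F_muscle = 46 * 0.25 / 0.055
Numerator = 11.5000
F_muscle = 209.0909


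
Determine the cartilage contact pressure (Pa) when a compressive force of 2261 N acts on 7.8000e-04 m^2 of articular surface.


P = F / A
P = 2261 / 7.8000e-04
P = 2.8987e+06


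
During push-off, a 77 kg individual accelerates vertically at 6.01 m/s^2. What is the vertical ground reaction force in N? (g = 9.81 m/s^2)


GRF = m * (g + a)
GRF = 77 * (9.81 + 6.01)
GRF = 77 * 15.8200
GRF = 1218.1400


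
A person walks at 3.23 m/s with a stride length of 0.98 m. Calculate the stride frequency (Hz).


f = v / stride_length
f = 3.23 / 0.98
f = 3.2959


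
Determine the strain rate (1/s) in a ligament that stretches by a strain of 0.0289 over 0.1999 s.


strain_rate = delta_strain / delta_t
strain_rate = 0.0289 / 0.1999
strain_rate = 0.1446


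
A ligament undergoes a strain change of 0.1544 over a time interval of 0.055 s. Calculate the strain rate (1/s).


strain_rate = delta_strain / delta_t
strain_rate = 0.1544 / 0.055
strain_rate = 2.8073


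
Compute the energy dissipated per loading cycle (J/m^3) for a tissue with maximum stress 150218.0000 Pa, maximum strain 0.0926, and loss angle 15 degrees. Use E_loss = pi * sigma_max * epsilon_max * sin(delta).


E_loss = pi * sigma_max * epsilon_max * sin(delta)
delta = 15 deg = 0.2618 rad
sin(delta) = 0.2588
E_loss = pi * 150218.0000 * 0.0926 * 0.2588
E_loss = 11310.4287


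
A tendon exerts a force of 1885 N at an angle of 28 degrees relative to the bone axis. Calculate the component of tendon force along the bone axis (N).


F_eff = F_tendon * cos(theta)
theta = 28 deg = 0.4887 rad
cos(theta) = 0.8829
F_eff = 1885 * 0.8829
F_eff = 1664.3562


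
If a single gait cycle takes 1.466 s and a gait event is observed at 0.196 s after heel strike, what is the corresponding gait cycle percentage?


pct = (event_time / cycle_time) * 100
pct = (0.196 / 1.466) * 100
ratio = 0.1337
pct = 13.3697


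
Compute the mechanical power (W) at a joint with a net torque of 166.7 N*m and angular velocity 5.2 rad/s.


P = M * omega
P = 166.7 * 5.2
P = 866.8400


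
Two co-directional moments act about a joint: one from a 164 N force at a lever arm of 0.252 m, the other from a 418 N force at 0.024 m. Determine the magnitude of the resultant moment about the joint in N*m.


M = F1 * d1 + F2 * d2
M = 164 * 0.252 + 418 * 0.024
M = 41.3280 + 10.0320
M = 51.3600


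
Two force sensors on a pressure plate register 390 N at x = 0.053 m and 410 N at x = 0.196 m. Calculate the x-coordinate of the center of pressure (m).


COP_x = (F1*x1 + F2*x2) / (F1 + F2)
COP_x = (390*0.053 + 410*0.196) / (390 + 410)
Numerator = 101.0300
Denominator = 800
COP_x = 0.1263


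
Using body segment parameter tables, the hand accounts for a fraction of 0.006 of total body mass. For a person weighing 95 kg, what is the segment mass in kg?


m_segment = body_mass * fraction
m_segment = 95 * 0.006
m_segment = 0.5700


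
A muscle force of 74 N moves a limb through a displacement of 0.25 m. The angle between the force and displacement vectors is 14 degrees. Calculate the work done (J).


W = F * d * cos(theta)
theta = 14 deg = 0.2443 rad
cos(theta) = 0.9703
W = 74 * 0.25 * 0.9703
W = 17.9505


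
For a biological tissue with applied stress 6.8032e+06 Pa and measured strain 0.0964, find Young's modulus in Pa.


E = stress / strain
E = 6.8032e+06 / 0.0964
E = 7.0573e+07


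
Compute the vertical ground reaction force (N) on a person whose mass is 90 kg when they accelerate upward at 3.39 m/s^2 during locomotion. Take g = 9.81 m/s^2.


GRF = m * (g + a)
GRF = 90 * (9.81 + 3.39)
GRF = 90 * 13.2000
GRF = 1188.0000


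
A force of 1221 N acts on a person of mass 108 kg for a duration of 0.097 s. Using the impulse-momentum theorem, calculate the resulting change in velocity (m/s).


J = F * dt = 1221 * 0.097 = 118.4370 N*s
delta_v = J / m
delta_v = 118.4370 / 108
delta_v = 1.0966


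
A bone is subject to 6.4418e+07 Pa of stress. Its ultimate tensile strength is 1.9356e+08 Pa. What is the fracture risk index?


FRI = applied / ultimate
FRI = 6.4418e+07 / 1.9356e+08
FRI = 0.3328


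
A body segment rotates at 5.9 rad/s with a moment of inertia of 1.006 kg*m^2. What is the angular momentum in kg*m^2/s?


L = I * omega
L = 1.006 * 5.9
L = 5.9354


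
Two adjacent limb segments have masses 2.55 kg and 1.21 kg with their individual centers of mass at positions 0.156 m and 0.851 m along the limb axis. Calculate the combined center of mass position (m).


COM = (m1*x1 + m2*x2) / (m1 + m2)
COM = (2.55*0.156 + 1.21*0.851) / (2.55 + 1.21)
Numerator = 1.4275
Denominator = 3.7600
COM = 0.3797


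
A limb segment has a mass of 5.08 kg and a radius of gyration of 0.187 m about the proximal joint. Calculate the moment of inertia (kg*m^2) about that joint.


I = m * k^2
I = 5.08 * 0.187^2
k^2 = 0.0350
I = 0.1776


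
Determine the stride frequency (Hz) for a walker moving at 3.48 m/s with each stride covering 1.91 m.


f = v / stride_length
f = 3.48 / 1.91
f = 1.8220


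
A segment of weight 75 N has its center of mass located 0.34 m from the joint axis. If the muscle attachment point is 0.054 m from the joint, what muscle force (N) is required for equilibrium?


F_muscle = W * d_load / d_muscle
F_muscle = 75 * 0.34 / 0.054
Numerator = 25.5000
F_muscle = 472.2222


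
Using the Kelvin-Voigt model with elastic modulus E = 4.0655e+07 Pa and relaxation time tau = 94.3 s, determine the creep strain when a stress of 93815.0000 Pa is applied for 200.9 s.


epsilon(t) = (sigma/E) * (1 - exp(-t/tau))
sigma/E = 93815.0000 / 4.0655e+07 = 0.0023
exp(-t/tau) = exp(-200.9 / 94.3) = 0.1188
epsilon = 0.0023 * (1 - 0.1188)
epsilon = 0.0020


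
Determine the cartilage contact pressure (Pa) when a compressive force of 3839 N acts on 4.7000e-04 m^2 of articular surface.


P = F / A
P = 3839 / 4.7000e-04
P = 8.1681e+06


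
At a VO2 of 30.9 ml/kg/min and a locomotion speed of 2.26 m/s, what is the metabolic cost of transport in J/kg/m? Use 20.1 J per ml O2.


Power per kg = VO2 * 20.1 / 60
Power per kg = 30.9 * 20.1 / 60 = 10.3515 W/kg
Cost = power_per_kg / speed
Cost = 10.3515 / 2.26
Cost = 4.5803


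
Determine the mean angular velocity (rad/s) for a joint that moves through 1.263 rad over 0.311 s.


omega = delta_theta / delta_t
omega = 1.263 / 0.311
omega = 4.0611


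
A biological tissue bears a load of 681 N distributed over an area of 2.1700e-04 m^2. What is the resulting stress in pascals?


stress = F / A
stress = 681 / 2.1700e-04
stress = 3.1382e+06


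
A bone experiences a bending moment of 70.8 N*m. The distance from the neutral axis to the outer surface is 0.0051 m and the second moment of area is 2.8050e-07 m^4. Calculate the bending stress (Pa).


sigma = M * c / I
sigma = 70.8 * 0.0051 / 2.8050e-07
M * c = 0.3611
sigma = 1.2873e+06


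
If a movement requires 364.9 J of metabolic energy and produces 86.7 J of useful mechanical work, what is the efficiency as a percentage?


eta = (W_mech / E_meta) * 100
eta = (86.7 / 364.9) * 100
ratio = 0.2376
eta = 23.7599


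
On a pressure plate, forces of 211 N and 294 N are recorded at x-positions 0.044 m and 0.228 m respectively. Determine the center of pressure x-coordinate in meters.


COP_x = (F1*x1 + F2*x2) / (F1 + F2)
COP_x = (211*0.044 + 294*0.228) / (211 + 294)
Numerator = 76.3160
Denominator = 505
COP_x = 0.1511


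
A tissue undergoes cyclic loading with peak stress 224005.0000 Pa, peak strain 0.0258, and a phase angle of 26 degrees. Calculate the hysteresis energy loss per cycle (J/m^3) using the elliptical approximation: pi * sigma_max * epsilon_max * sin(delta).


E_loss = pi * sigma_max * epsilon_max * sin(delta)
delta = 26 deg = 0.4538 rad
sin(delta) = 0.4384
E_loss = pi * 224005.0000 * 0.0258 * 0.4384
E_loss = 7959.1970


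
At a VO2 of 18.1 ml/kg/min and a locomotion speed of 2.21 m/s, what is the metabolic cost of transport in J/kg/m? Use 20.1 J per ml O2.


Power per kg = VO2 * 20.1 / 60
Power per kg = 18.1 * 20.1 / 60 = 6.0635 W/kg
Cost = power_per_kg / speed
Cost = 6.0635 / 2.21
Cost = 2.7437


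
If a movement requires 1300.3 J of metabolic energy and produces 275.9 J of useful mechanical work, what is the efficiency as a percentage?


eta = (W_mech / E_meta) * 100
eta = (275.9 / 1300.3) * 100
ratio = 0.2122
eta = 21.2182


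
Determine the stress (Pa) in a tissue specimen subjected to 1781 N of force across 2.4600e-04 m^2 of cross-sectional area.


stress = F / A
stress = 1781 / 2.4600e-04
stress = 7.2398e+06


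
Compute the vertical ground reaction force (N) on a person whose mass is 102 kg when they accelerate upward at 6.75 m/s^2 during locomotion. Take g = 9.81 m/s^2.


GRF = m * (g + a)
GRF = 102 * (9.81 + 6.75)
GRF = 102 * 16.5600
GRF = 1689.1200


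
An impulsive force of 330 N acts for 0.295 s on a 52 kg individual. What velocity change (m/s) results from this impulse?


J = F * dt = 330 * 0.295 = 97.3500 N*s
delta_v = J / m
delta_v = 97.3500 / 52
delta_v = 1.8721


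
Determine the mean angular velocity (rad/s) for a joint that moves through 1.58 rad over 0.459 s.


omega = delta_theta / delta_t
omega = 1.58 / 0.459
omega = 3.4423


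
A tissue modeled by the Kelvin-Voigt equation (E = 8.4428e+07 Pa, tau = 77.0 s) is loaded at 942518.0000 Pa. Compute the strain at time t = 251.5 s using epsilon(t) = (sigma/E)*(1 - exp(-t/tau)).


epsilon(t) = (sigma/E) * (1 - exp(-t/tau))
sigma/E = 942518.0000 / 8.4428e+07 = 0.0112
exp(-t/tau) = exp(-251.5 / 77.0) = 0.0381
epsilon = 0.0112 * (1 - 0.0381)
epsilon = 0.0107


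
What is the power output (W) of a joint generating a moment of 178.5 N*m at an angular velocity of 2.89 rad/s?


P = M * omega
P = 178.5 * 2.89
P = 515.8650


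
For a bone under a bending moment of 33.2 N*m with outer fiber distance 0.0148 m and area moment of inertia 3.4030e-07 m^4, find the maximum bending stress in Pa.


sigma = M * c / I
sigma = 33.2 * 0.0148 / 3.4030e-07
M * c = 0.4914
sigma = 1.4439e+06


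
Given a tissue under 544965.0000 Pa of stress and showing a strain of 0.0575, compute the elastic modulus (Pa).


E = stress / strain
E = 544965.0000 / 0.0575
E = 9.4777e+06


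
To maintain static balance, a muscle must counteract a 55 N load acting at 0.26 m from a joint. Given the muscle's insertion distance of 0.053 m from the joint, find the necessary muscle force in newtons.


F_muscle = W * d_load / d_muscle
F_muscle = 55 * 0.26 / 0.053
Numerator = 14.3000
F_muscle = 269.8113


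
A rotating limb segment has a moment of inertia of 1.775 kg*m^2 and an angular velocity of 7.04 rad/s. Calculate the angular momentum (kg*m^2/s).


L = I * omega
L = 1.775 * 7.04
L = 12.4960


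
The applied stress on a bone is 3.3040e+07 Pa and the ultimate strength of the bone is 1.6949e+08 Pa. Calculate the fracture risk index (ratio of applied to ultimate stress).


FRI = applied / ultimate
FRI = 3.3040e+07 / 1.6949e+08
FRI = 0.1949


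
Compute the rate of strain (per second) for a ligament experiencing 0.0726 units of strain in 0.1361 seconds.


strain_rate = delta_strain / delta_t
strain_rate = 0.0726 / 0.1361
strain_rate = 0.5334


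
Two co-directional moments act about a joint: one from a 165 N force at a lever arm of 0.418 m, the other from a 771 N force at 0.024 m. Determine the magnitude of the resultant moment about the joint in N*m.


M = F1 * d1 + F2 * d2
M = 165 * 0.418 + 771 * 0.024
M = 68.9700 + 18.5040
M = 87.4740


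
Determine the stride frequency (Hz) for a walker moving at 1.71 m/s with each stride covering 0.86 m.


f = v / stride_length
f = 1.71 / 0.86
f = 1.9884


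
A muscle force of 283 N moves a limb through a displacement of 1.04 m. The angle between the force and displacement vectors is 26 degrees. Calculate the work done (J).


W = F * d * cos(theta)
theta = 26 deg = 0.4538 rad
cos(theta) = 0.8988
W = 283 * 1.04 * 0.8988
W = 264.5331


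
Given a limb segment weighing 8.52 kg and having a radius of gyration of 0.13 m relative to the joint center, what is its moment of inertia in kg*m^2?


I = m * k^2
I = 8.52 * 0.13^2
k^2 = 0.0169
I = 0.1440


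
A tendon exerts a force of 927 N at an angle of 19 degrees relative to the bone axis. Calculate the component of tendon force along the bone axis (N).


F_eff = F_tendon * cos(theta)
theta = 19 deg = 0.3316 rad
cos(theta) = 0.9455
F_eff = 927 * 0.9455
F_eff = 876.4957


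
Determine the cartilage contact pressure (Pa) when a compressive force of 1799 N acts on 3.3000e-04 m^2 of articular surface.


P = F / A
P = 1799 / 3.3000e-04
P = 5.4515e+06


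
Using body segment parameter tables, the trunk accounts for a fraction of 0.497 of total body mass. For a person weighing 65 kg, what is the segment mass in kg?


m_segment = body_mass * fraction
m_segment = 65 * 0.497
m_segment = 32.3050


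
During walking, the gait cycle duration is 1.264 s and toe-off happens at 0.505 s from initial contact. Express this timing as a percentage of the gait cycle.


pct = (event_time / cycle_time) * 100
pct = (0.505 / 1.264) * 100
ratio = 0.3995
pct = 39.9525


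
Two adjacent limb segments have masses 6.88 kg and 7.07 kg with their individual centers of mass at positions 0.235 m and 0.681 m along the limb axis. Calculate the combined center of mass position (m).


COM = (m1*x1 + m2*x2) / (m1 + m2)
COM = (6.88*0.235 + 7.07*0.681) / (6.88 + 7.07)
Numerator = 6.4315
Denominator = 13.9500
COM = 0.4610


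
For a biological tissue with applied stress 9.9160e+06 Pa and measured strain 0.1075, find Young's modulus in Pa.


E = stress / strain
E = 9.9160e+06 / 0.1075
E = 9.2242e+07


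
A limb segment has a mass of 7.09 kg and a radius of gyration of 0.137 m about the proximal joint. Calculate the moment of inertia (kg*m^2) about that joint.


I = m * k^2
I = 7.09 * 0.137^2
k^2 = 0.0188
I = 0.1331


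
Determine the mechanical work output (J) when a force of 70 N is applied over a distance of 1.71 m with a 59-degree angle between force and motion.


W = F * d * cos(theta)
theta = 59 deg = 1.0297 rad
cos(theta) = 0.5150
W = 70 * 1.71 * 0.5150
W = 61.6501


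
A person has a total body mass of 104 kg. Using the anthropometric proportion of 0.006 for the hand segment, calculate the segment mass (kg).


m_segment = body_mass * fraction
m_segment = 104 * 0.006
m_segment = 0.6240


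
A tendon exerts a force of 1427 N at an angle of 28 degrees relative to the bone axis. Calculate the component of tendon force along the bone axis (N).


F_eff = F_tendon * cos(theta)
theta = 28 deg = 0.4887 rad
cos(theta) = 0.8829
F_eff = 1427 * 0.8829
F_eff = 1259.9662


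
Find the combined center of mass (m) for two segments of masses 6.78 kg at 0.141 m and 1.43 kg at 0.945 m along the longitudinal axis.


COM = (m1*x1 + m2*x2) / (m1 + m2)
COM = (6.78*0.141 + 1.43*0.945) / (6.78 + 1.43)
Numerator = 2.3073
Denominator = 8.2100
COM = 0.2810


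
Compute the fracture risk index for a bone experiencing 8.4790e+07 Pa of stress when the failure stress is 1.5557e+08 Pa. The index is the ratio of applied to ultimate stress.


FRI = applied / ultimate
FRI = 8.4790e+07 / 1.5557e+08
FRI = 0.5450


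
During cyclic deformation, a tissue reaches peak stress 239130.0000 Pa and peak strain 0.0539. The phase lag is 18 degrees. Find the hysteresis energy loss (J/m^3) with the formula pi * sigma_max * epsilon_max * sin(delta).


E_loss = pi * sigma_max * epsilon_max * sin(delta)
delta = 18 deg = 0.3142 rad
sin(delta) = 0.3090
E_loss = pi * 239130.0000 * 0.0539 * 0.3090
E_loss = 12512.8162


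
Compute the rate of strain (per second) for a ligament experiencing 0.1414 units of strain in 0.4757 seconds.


strain_rate = delta_strain / delta_t
strain_rate = 0.1414 / 0.4757
strain_rate = 0.2972


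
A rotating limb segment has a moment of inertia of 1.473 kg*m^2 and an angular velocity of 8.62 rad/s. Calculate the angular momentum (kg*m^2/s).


L = I * omega
L = 1.473 * 8.62
L = 12.6973


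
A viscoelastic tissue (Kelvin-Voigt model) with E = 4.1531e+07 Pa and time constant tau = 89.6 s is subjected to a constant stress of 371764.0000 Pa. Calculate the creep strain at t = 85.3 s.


epsilon(t) = (sigma/E) * (1 - exp(-t/tau))
sigma/E = 371764.0000 / 4.1531e+07 = 0.0090
exp(-t/tau) = exp(-85.3 / 89.6) = 0.3860
epsilon = 0.0090 * (1 - 0.3860)
epsilon = 0.0055


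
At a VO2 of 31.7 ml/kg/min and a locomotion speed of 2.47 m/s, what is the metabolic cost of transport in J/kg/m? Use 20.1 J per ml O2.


Power per kg = VO2 * 20.1 / 60
Power per kg = 31.7 * 20.1 / 60 = 10.6195 W/kg
Cost = power_per_kg / speed
Cost = 10.6195 / 2.47
Cost = 4.2994


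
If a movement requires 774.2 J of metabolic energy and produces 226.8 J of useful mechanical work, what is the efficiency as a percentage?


eta = (W_mech / E_meta) * 100
eta = (226.8 / 774.2) * 100
ratio = 0.2929
eta = 29.2948


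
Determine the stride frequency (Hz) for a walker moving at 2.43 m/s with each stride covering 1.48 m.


f = v / stride_length
f = 2.43 / 1.48
f = 1.6419


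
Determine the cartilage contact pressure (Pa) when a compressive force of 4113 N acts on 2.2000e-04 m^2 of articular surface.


P = F / A
P = 4113 / 2.2000e-04
P = 1.8695e+07


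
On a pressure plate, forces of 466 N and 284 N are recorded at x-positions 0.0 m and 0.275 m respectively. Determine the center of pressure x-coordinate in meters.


COP_x = (F1*x1 + F2*x2) / (F1 + F2)
COP_x = (466*0.0 + 284*0.275) / (466 + 284)
Numerator = 78.1000
Denominator = 750
COP_x = 0.1041


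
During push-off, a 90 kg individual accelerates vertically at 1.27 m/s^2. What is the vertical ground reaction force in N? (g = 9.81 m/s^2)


GRF = m * (g + a)
GRF = 90 * (9.81 + 1.27)
GRF = 90 * 11.0800
GRF = 997.2000


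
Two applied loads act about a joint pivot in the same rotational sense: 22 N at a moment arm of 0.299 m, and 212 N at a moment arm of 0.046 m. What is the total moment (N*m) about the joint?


M = F1 * d1 + F2 * d2
M = 22 * 0.299 + 212 * 0.046
M = 6.5780 + 9.7520
M = 16.3300


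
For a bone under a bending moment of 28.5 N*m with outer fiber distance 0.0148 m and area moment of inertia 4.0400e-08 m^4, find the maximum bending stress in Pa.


sigma = M * c / I
sigma = 28.5 * 0.0148 / 4.0400e-08
M * c = 0.4218
sigma = 1.0441e+07


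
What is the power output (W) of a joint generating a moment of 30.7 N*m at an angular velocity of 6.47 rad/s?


P = M * omega
P = 30.7 * 6.47
P = 198.6290


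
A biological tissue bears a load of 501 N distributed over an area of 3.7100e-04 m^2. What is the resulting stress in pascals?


stress = F / A
stress = 501 / 3.7100e-04
stress = 1.3504e+06


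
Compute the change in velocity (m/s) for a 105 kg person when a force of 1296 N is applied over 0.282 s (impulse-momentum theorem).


J = F * dt = 1296 * 0.282 = 365.4720 N*s
delta_v = J / m
delta_v = 365.4720 / 105
delta_v = 3.4807


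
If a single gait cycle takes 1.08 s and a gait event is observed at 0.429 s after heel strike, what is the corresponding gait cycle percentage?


pct = (event_time / cycle_time) * 100
pct = (0.429 / 1.08) * 100
ratio = 0.3972
pct = 39.7222


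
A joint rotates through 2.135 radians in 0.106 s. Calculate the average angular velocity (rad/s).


omega = delta_theta / delta_t
omega = 2.135 / 0.106
omega = 20.1415


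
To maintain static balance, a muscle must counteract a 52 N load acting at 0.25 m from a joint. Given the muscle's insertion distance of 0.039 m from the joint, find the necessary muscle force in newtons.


F_muscle = W * d_load / d_muscle
F_muscle = 52 * 0.25 / 0.039
Numerator = 13.0000
F_muscle = 333.3333


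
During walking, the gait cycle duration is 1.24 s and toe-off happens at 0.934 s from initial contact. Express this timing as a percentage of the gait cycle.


pct = (event_time / cycle_time) * 100
pct = (0.934 / 1.24) * 100
ratio = 0.7532
pct = 75.3226


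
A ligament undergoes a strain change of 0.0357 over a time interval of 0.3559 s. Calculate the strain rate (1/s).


strain_rate = delta_strain / delta_t
strain_rate = 0.0357 / 0.3559
strain_rate = 0.1003


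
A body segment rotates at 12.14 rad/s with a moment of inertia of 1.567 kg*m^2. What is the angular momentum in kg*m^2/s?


L = I * omega
L = 1.567 * 12.14
L = 19.0234


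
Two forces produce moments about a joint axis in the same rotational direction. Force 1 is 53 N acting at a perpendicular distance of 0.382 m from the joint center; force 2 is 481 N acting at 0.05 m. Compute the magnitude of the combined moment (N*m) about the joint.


M = F1 * d1 + F2 * d2
M = 53 * 0.382 + 481 * 0.05
M = 20.2460 + 24.0500
M = 44.2960


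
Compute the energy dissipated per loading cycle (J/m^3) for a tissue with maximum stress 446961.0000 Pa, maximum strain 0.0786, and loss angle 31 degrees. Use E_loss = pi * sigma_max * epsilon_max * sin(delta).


E_loss = pi * sigma_max * epsilon_max * sin(delta)
delta = 31 deg = 0.5411 rad
sin(delta) = 0.5150
E_loss = pi * 446961.0000 * 0.0786 * 0.5150
E_loss = 56843.5751


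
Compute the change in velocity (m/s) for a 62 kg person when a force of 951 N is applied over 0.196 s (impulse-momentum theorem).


J = F * dt = 951 * 0.196 = 186.3960 N*s
delta_v = J / m
delta_v = 186.3960 / 62
delta_v = 3.0064


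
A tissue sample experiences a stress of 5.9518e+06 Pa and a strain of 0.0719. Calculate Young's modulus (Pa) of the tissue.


E = stress / strain
E = 5.9518e+06 / 0.0719
E = 8.2779e+07


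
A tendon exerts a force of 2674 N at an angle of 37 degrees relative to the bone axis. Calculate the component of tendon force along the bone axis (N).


F_eff = F_tendon * cos(theta)
theta = 37 deg = 0.6458 rad
cos(theta) = 0.7986
F_eff = 2674 * 0.7986
F_eff = 2135.5514


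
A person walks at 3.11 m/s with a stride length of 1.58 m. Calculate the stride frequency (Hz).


f = v / stride_length
f = 3.11 / 1.58
f = 1.9684


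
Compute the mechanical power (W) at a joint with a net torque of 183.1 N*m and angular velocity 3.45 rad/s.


P = M * omega
P = 183.1 * 3.45
P = 631.6950


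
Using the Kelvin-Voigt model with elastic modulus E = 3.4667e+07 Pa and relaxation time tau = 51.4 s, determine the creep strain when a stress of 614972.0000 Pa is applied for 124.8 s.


epsilon(t) = (sigma/E) * (1 - exp(-t/tau))
sigma/E = 614972.0000 / 3.4667e+07 = 0.0177
exp(-t/tau) = exp(-124.8 / 51.4) = 0.0882
epsilon = 0.0177 * (1 - 0.0882)
epsilon = 0.0162


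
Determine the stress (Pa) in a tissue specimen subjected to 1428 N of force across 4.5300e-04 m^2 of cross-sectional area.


stress = F / A
stress = 1428 / 4.5300e-04
stress = 3.1523e+06


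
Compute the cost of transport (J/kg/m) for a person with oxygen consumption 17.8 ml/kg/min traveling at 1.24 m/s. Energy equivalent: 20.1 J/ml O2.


Power per kg = VO2 * 20.1 / 60
Power per kg = 17.8 * 20.1 / 60 = 5.9630 W/kg
Cost = power_per_kg / speed
Cost = 5.9630 / 1.24
Cost = 4.8089


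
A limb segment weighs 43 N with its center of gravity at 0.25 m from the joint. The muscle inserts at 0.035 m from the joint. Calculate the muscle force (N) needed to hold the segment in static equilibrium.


F_muscle = W * d_load / d_muscle
F_muscle = 43 * 0.25 / 0.035
Numerator = 10.7500
F_muscle = 307.1429


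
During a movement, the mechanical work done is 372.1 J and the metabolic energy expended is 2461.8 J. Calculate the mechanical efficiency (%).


eta = (W_mech / E_meta) * 100
eta = (372.1 / 2461.8) * 100
ratio = 0.1511
eta = 15.1150


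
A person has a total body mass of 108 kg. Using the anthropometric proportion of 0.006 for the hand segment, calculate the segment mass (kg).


m_segment = body_mass * fraction
m_segment = 108 * 0.006
m_segment = 0.6480


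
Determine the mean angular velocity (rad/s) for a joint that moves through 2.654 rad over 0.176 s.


omega = delta_theta / delta_t
omega = 2.654 / 0.176
omega = 15.0795


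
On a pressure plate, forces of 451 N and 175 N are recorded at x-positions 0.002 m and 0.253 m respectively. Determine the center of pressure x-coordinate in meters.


COP_x = (F1*x1 + F2*x2) / (F1 + F2)
COP_x = (451*0.002 + 175*0.253) / (451 + 175)
Numerator = 45.1770
Denominator = 626
COP_x = 0.0722


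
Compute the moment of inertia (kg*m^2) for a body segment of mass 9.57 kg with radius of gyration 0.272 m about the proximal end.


I = m * k^2
I = 9.57 * 0.272^2
k^2 = 0.0740
I = 0.7080


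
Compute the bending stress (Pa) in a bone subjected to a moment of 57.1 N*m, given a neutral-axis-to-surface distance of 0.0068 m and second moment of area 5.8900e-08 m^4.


sigma = M * c / I
sigma = 57.1 * 0.0068 / 5.8900e-08
M * c = 0.3883
sigma = 6.5922e+06


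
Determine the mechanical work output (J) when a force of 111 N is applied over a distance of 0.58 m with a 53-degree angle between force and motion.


W = F * d * cos(theta)
theta = 53 deg = 0.9250 rad
cos(theta) = 0.6018
W = 111 * 0.58 * 0.6018
W = 38.7449


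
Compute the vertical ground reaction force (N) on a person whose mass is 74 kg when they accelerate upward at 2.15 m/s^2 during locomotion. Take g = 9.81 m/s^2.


GRF = m * (g + a)
GRF = 74 * (9.81 + 2.15)
GRF = 74 * 11.9600
GRF = 885.0400


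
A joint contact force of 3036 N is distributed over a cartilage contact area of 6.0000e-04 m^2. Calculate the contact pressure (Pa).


P = F / A
P = 3036 / 6.0000e-04
P = 5.0600e+06


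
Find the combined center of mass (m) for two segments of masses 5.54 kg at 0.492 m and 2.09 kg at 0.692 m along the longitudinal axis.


COM = (m1*x1 + m2*x2) / (m1 + m2)
COM = (5.54*0.492 + 2.09*0.692) / (5.54 + 2.09)
Numerator = 4.1720
Denominator = 7.6300
COM = 0.5468


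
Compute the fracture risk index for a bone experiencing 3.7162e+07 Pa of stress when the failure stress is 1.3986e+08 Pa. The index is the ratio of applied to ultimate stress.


FRI = applied / ultimate
FRI = 3.7162e+07 / 1.3986e+08
FRI = 0.2657


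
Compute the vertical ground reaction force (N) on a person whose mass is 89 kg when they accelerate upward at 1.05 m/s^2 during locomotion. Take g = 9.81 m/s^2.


GRF = m * (g + a)
GRF = 89 * (9.81 + 1.05)
GRF = 89 * 10.8600
GRF = 966.5400


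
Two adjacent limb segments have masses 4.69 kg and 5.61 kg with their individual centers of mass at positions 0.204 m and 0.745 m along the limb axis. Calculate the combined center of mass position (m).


COM = (m1*x1 + m2*x2) / (m1 + m2)
COM = (4.69*0.204 + 5.61*0.745) / (4.69 + 5.61)
Numerator = 5.1362
Denominator = 10.3000
COM = 0.4987


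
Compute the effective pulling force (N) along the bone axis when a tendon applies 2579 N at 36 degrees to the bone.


F_eff = F_tendon * cos(theta)
theta = 36 deg = 0.6283 rad
cos(theta) = 0.8090
F_eff = 2579 * 0.8090
F_eff = 2086.4548


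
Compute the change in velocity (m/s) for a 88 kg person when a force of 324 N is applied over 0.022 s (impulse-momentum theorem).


J = F * dt = 324 * 0.022 = 7.1280 N*s
delta_v = J / m
delta_v = 7.1280 / 88
delta_v = 0.0810


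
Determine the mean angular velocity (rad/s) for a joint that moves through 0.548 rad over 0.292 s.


omega = delta_theta / delta_t
omega = 0.548 / 0.292
omega = 1.8767


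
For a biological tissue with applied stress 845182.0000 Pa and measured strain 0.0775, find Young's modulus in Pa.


E = stress / strain
E = 845182.0000 / 0.0775
E = 1.0906e+07


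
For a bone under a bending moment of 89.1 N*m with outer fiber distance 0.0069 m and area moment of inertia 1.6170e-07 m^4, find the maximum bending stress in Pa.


sigma = M * c / I
sigma = 89.1 * 0.0069 / 1.6170e-07
M * c = 0.6148
sigma = 3.8020e+06


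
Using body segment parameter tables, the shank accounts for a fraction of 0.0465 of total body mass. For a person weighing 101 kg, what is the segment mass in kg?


m_segment = body_mass * fraction
m_segment = 101 * 0.0465
m_segment = 4.6965


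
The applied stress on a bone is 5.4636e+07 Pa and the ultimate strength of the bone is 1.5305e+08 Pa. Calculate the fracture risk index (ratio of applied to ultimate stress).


FRI = applied / ultimate
FRI = 5.4636e+07 / 1.5305e+08
FRI = 0.3570


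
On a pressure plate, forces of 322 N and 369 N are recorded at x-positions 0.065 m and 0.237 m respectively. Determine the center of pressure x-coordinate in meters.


COP_x = (F1*x1 + F2*x2) / (F1 + F2)
COP_x = (322*0.065 + 369*0.237) / (322 + 369)
Numerator = 108.3830
Denominator = 691
COP_x = 0.1568


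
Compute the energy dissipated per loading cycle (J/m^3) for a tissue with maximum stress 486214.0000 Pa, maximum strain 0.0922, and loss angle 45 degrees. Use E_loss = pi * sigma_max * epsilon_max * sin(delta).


E_loss = pi * sigma_max * epsilon_max * sin(delta)
delta = 45 deg = 0.7854 rad
sin(delta) = 0.7071
E_loss = pi * 486214.0000 * 0.0922 * 0.7071
E_loss = 99584.8459


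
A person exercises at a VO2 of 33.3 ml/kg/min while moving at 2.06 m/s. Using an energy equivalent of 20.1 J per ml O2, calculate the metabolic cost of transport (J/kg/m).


Power per kg = VO2 * 20.1 / 60
Power per kg = 33.3 * 20.1 / 60 = 11.1555 W/kg
Cost = power_per_kg / speed
Cost = 11.1555 / 2.06
Cost = 5.4153


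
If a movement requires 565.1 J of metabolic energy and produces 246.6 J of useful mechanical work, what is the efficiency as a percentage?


eta = (W_mech / E_meta) * 100
eta = (246.6 / 565.1) * 100
ratio = 0.4364
eta = 43.6383


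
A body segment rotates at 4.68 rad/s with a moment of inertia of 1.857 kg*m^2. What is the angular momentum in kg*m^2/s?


L = I * omega
L = 1.857 * 4.68
L = 8.6908


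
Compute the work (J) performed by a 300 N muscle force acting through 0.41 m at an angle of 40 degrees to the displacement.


W = F * d * cos(theta)
theta = 40 deg = 0.6981 rad
cos(theta) = 0.7660
W = 300 * 0.41 * 0.7660
W = 94.2235


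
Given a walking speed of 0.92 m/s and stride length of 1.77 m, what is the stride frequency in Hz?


f = v / stride_length
f = 0.92 / 1.77
f = 0.5198


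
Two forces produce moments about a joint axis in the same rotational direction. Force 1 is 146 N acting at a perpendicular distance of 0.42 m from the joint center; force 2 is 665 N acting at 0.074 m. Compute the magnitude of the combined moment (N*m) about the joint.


M = F1 * d1 + F2 * d2
M = 146 * 0.42 + 665 * 0.074
M = 61.3200 + 49.2100
M = 110.5300


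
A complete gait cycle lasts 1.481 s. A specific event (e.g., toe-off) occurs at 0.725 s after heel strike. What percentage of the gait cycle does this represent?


pct = (event_time / cycle_time) * 100
pct = (0.725 / 1.481) * 100
ratio = 0.4895
pct = 48.9534


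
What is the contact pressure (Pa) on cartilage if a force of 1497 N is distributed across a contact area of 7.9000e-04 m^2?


P = F / A
P = 1497 / 7.9000e-04
P = 1.8949e+06


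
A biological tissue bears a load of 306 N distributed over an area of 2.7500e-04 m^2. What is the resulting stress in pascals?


stress = F / A
stress = 306 / 2.7500e-04
stress = 1.1127e+06


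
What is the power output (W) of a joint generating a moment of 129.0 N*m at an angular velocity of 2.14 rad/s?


P = M * omega
P = 129.0 * 2.14
P = 276.0600


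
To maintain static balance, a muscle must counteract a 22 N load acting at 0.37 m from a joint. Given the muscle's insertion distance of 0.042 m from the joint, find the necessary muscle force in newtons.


F_muscle = W * d_load / d_muscle
F_muscle = 22 * 0.37 / 0.042
Numerator = 8.1400
F_muscle = 193.8095


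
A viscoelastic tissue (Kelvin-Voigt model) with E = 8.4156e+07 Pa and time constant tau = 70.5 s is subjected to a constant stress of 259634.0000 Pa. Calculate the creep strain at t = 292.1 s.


epsilon(t) = (sigma/E) * (1 - exp(-t/tau))
sigma/E = 259634.0000 / 8.4156e+07 = 0.0031
exp(-t/tau) = exp(-292.1 / 70.5) = 0.0159
epsilon = 0.0031 * (1 - 0.0159)
epsilon = 0.0030


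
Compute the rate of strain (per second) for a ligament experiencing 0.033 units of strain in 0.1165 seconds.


strain_rate = delta_strain / delta_t
strain_rate = 0.033 / 0.1165
strain_rate = 0.2833


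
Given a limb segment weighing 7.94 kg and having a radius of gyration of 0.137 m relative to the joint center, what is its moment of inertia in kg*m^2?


I = m * k^2
I = 7.94 * 0.137^2
k^2 = 0.0188
I = 0.1490


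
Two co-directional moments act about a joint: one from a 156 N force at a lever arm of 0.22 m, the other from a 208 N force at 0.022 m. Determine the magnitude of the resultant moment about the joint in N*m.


M = F1 * d1 + F2 * d2
M = 156 * 0.22 + 208 * 0.022
M = 34.3200 + 4.5760
M = 38.8960


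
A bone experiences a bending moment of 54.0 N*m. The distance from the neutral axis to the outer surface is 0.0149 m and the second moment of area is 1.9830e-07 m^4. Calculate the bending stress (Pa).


sigma = M * c / I
sigma = 54.0 * 0.0149 / 1.9830e-07
M * c = 0.8046
sigma = 4.0575e+06


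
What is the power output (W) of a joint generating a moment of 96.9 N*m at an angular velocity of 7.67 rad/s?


P = M * omega
P = 96.9 * 7.67
P = 743.2230


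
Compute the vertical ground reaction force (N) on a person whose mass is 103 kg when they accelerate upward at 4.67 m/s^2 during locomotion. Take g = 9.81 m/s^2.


GRF = m * (g + a)
GRF = 103 * (9.81 + 4.67)
GRF = 103 * 14.4800
GRF = 1491.4400


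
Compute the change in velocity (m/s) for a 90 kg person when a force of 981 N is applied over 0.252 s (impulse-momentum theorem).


J = F * dt = 981 * 0.252 = 247.2120 N*s
delta_v = J / m
delta_v = 247.2120 / 90
delta_v = 2.7468


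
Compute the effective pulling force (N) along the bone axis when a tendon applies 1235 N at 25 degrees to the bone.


F_eff = F_tendon * cos(theta)
theta = 25 deg = 0.4363 rad
cos(theta) = 0.9063
F_eff = 1235 * 0.9063
F_eff = 1119.2901


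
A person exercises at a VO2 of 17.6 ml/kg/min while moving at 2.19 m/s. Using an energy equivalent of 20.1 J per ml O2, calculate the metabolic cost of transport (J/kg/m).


Power per kg = VO2 * 20.1 / 60
Power per kg = 17.6 * 20.1 / 60 = 5.8960 W/kg
Cost = power_per_kg / speed
Cost = 5.8960 / 2.19
Cost = 2.6922
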